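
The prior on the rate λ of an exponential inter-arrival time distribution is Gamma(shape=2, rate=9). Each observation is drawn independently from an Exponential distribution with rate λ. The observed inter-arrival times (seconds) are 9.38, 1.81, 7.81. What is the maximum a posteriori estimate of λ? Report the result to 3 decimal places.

The Exponential(rate=λ) likelihood is ∝ λ^n e^(−λΣtᵢ). Here n = 3 and Σtᵢ = 9.38 + 1.81 + 7.81 = 19.
Posterior ∝ λe^(−9λ) · λ^3e^(−19λ) = λ^4e^(−28λ), i.e. Gamma(5, 28).
Mode = (a−1)/b = 4/28 ≈ 0.143.

λ̂_MAP = 0.143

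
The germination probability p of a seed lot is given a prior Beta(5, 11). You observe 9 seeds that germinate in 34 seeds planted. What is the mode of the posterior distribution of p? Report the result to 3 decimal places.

p̂_MAP = 0.271

Prior: Beta(5, 11).
Data: 9 successes in 34 trials. The binomial likelihood contributes p^9(1−p)^25, so the posterior is Beta(5+9, 11+25) = Beta(14, 36).
For Beta(a, b) with a, b > 1 the mode is (a−1)/(a+b−2) = 13/48 ≈ 0.271.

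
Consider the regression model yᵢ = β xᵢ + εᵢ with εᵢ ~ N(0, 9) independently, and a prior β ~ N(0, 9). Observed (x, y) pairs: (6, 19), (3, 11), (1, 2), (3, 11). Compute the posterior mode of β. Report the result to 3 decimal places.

log p(β | y) = −Σ(yᵢ − βxᵢ)²/(2·9) − β²/(2·9) + const.
Setting the derivative to zero: Σxᵢ(yᵢ − βxᵢ)/9 − β/9 = 0, so β = Σxᵢyᵢ / (Σxᵢ² + σ²/τ²).
Σxᵢyᵢ = 6·19 + 3·11 + 1·2 + 3·11 = 182; Σxᵢ² = 55; σ²/τ² = 1.
β̂_MAP = 182 / (55 + 1) = 182/56 ≈ 3.250.

β̂_MAP = 3.250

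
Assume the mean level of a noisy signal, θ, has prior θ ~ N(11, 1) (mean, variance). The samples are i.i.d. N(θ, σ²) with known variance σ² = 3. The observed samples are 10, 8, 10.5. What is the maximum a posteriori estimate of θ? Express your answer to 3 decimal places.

n = 3; x̄ = (10 + 8 + 10.5)/3 = 28.5/3 = 9.5.
For a Normal prior and Normal likelihood with known variance, the posterior is Normal; its mode equals its mean, the precision-weighted average.
Prior precision 1/σ₀² = 1/1 = 1; data precision n/σ² = 3/3 = 1.
θ̂ = (1·11 + 1·9.5) / (1 + 1) = 20.5/2 = 10.250.

θ̂_MAP = 10.250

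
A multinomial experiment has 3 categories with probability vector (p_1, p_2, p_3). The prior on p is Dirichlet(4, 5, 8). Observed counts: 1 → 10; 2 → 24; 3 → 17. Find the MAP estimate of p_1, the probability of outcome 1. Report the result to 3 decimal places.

MAP estimate: 0.200

The posterior is Dirichlet(αᵢ + nᵢ) = Dirichlet(14, 29, 25).
For a Dirichlet(a₁,…,a_K) with all aᵢ > 1, the mode has j-th component (aⱼ − 1)/(Σaᵢ − K).
Here Σaᵢ = 68 and K = 3, so p_1 = (14 − 1)/(68 − 3) = 13/65 ≈ 0.200.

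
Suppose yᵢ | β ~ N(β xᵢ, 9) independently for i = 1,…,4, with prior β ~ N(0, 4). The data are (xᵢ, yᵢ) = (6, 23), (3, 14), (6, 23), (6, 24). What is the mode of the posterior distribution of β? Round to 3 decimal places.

log p(β | y) = −Σ(yᵢ − βxᵢ)²/(2·9) − β²/(2·4) + const.
Setting the derivative to zero: Σxᵢ(yᵢ − βxᵢ)/9 − β/4 = 0, so β = Σxᵢyᵢ / (Σxᵢ² + σ²/τ²).
Σxᵢyᵢ = 6·23 + 3·14 + 6·23 + 6·24 = 462; Σxᵢ² = 117; σ²/τ² = 2.25.
β̂_MAP = 462 / (117 + 2.25) = 462/119.25 ≈ 3.874.

β̂_MAP = 3.874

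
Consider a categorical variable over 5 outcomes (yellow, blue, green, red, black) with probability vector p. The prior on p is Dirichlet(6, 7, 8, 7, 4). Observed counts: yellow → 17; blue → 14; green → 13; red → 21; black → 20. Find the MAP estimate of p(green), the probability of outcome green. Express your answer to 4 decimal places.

MAP estimate of p(green) = 0.1786

The posterior is Dirichlet(αᵢ + nᵢ) = Dirichlet(23, 21, 21, 28, 24).
For a Dirichlet(a₁,…,a_K) with all aᵢ > 1, the mode has j-th component (aⱼ − 1)/(Σaᵢ − K).
Here Σaᵢ = 117 and K = 5, so p(green) = (21 − 1)/(117 − 5) = 20/112 ≈ 0.1786.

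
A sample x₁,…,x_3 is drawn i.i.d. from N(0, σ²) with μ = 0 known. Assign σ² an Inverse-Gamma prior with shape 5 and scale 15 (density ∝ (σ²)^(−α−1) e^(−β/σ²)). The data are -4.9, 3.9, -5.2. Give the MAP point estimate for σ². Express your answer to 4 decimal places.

σ̂²_MAP = 6.4173

Sum of squared deviations about the known mean: SS = (-4.9−0)² + (3.9−0)² + (-5.2−0)² = 66.26.
The Normal likelihood contributes (σ²)^(−n/2) exp(−SS/(2σ²)), so the posterior is Inverse-Gamma(α + n/2, β + SS/2) = Inverse-Gamma(6.5, 48.13).
The mode of Inverse-Gamma(a, b) is b/(a+1) = 48.13/7.5 ≈ 6.4173.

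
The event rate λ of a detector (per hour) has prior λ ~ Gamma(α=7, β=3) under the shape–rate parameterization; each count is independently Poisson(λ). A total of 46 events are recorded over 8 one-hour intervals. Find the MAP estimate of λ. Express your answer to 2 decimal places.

Σxᵢ = 46, n = 8.
Posterior ∝ λ^6e^(−3λ) · λ^46e^(−8λ) = λ^52e^(−11λ), i.e. Gamma(shape=53, rate=11).
The mode of a Gamma(a, b) with a ≥ 1 (shape–rate) is (a−1)/b = 52/11 ≈ 4.73.

λ̂_MAP = 4.73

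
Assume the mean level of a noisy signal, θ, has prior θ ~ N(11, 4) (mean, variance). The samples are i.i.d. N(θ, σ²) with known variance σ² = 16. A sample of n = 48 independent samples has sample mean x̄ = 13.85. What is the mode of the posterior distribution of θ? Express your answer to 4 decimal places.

n = 48, x̄ = 13.85.
For a Normal prior and Normal likelihood with known variance, the posterior is Normal; its mode equals its mean, the precision-weighted average.
Prior precision 1/σ₀² = 1/4 = 0.25; data precision n/σ² = 48/16 = 3.
θ̂ = (0.25·11 + 3·13.85) / (0.25 + 3) = 44.3/3.25 = 886/65 ≈ 13.6308.

θ̂_MAP = 13.6308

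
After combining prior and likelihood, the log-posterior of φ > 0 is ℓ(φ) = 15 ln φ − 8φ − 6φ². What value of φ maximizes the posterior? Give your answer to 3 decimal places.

φ̂_MAP = 0.833

ℓ'(φ) = 15/φ − 8 − 12φ. Setting this to zero and multiplying by φ: 12φ² + 8φ − 15 = 0.
φ = (−8 + √(8² + 4·12·15)) / (2·12) = (−8 + √784) / 24 = (−8 + 28)/24 = 5/6.
ℓ''(φ) = −15/φ² − 12 < 0, confirming a maximum.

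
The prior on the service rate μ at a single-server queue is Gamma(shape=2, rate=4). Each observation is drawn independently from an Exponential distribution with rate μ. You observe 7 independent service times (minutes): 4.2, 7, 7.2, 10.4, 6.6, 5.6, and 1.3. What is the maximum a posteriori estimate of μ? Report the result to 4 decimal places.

The Exponential(rate=μ) likelihood is ∝ μ^n e^(−μΣtᵢ). Here n = 7 and Σtᵢ = 4.2 + 7 + 7.2 + 10.4 + 6.6 + 5.6 + 1.3 = 42.3.
Posterior ∝ μe^(−4μ) · μ^7e^(−42.3μ) = μ^8e^(−46.3μ), i.e. Gamma(9, 46.3).
Mode = (a−1)/b = 8/46.3 ≈ 0.1728.

μ̂_MAP = 0.1728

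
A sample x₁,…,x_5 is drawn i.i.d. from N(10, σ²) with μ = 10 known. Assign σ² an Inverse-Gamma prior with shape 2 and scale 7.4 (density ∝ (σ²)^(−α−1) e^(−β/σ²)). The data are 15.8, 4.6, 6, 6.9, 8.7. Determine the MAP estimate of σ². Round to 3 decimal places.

Sum of squared deviations about the known mean: SS = (15.8−10)² + (4.6−10)² + (6−10)² + (6.9−10)² + (8.7−10)² = 90.1.
The Normal likelihood contributes (σ²)^(−n/2) exp(−SS/(2σ²)), so the posterior is Inverse-Gamma(α + n/2, β + SS/2) = Inverse-Gamma(4.5, 52.45).
The mode of Inverse-Gamma(a, b) is b/(a+1) = 52.45/5.5 ≈ 9.536.

σ̂²_MAP = 9.536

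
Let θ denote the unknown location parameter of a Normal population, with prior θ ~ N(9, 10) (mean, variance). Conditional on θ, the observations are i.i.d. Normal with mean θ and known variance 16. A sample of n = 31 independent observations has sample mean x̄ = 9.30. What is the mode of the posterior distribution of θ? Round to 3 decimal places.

n = 31, x̄ = 9.30.
For a Normal prior and Normal likelihood with known variance, the posterior is Normal; its mode equals its mean, the precision-weighted average.
Prior precision 1/σ₀² = 1/10 = 0.1; data precision n/σ² = 31/16 = 1.9375.
θ̂ = (0.1·9 + 1.9375·9.3) / (0.1 + 1.9375) = 18.91875/2.0375 = 3027/326 ≈ 9.285.

θ̂_MAP = 9.285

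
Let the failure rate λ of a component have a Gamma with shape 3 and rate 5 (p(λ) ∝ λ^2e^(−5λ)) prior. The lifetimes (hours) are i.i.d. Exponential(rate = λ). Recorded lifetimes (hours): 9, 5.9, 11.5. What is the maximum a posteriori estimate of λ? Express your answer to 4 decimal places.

λ̂_MAP = 0.1592

The Exponential(rate=λ) likelihood is ∝ λ^n e^(−λΣtᵢ). Here n = 3 and Σtᵢ = 9 + 5.9 + 11.5 = 26.4.
Posterior ∝ λ^2e^(−5λ) · λ^3e^(−26.4λ) = λ^5e^(−31.4λ), i.e. Gamma(6, 31.4).
Mode = (a−1)/b = 5/31.4 ≈ 0.1592.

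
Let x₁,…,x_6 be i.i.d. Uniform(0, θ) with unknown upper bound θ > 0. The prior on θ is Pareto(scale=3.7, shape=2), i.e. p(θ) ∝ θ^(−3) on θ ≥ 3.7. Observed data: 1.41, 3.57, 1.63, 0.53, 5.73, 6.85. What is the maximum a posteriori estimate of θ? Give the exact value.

θ̂_MAP = 6.85

The Uniform(0, θ) likelihood is θ^(−n) for θ ≥ max(xᵢ), zero otherwise. Here max(xᵢ) = 6.85.
Posterior ∝ θ^(−3) · θ^(−6) = θ^(−9) on θ ≥ max(3.7, 6.85) = 6.85.
This density is strictly decreasing in θ, so the posterior mode lies at the lower boundary of the support.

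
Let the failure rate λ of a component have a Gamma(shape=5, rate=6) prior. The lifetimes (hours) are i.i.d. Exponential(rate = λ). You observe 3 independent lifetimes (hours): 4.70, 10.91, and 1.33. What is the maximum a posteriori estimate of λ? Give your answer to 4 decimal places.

λ̂_MAP = 0.3051

The Exponential(rate=λ) likelihood is ∝ λ^n e^(−λΣtᵢ). Here n = 3 and Σtᵢ = 4.70 + 10.91 + 1.33 = 16.94.
Posterior ∝ λ^4e^(−6λ) · λ^3e^(−16.94λ) = λ^7e^(−22.94λ), i.e. Gamma(8, 22.94).
Mode = (a−1)/b = 7/22.94 ≈ 0.3051.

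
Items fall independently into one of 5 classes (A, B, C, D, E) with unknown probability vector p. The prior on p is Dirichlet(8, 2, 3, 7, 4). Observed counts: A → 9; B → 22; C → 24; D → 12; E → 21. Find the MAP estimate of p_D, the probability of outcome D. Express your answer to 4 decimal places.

MAP estimate of p_D = 0.1682

The posterior is Dirichlet(αᵢ + nᵢ) = Dirichlet(17, 24, 27, 19, 25).
For a Dirichlet(a₁,…,a_K) with all aᵢ > 1, the mode has j-th component (aⱼ − 1)/(Σaᵢ − K).
Here Σaᵢ = 112 and K = 5, so p_D = (19 − 1)/(112 − 5) = 18/107 ≈ 0.1682.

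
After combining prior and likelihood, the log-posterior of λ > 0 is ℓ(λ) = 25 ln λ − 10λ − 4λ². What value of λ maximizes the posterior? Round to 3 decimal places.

λ̂_MAP = 1.250

ℓ'(λ) = 25/λ − 10 − 8λ. Setting this to zero and multiplying by λ: 8λ² + 10λ − 25 = 0.
λ = (−10 + √(10² + 4·8·25)) / (2·8) = (−10 + √900) / 16 = (−10 + 30)/16 = 5/4.
ℓ''(λ) = −25/λ² − 8 < 0, confirming a maximum.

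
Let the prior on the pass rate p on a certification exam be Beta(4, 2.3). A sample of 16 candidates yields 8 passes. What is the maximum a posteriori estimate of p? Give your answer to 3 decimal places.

p̂_MAP = 0.542

Prior: Beta(4, 2.3).
Data: 8 successes in 16 trials. The binomial likelihood contributes p^8(1−p)^8, so the posterior is Beta(4+8, 2.3+8) = Beta(12, 10.3).
For Beta(a, b) with a, b > 1 the mode is (a−1)/(a+b−2) = 11/20.3 ≈ 0.542.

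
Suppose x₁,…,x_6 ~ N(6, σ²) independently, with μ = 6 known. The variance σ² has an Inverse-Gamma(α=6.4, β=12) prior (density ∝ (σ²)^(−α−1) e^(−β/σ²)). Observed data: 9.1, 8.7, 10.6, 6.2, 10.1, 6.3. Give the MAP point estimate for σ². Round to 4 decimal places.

Sum of squared deviations about the known mean: SS = (9.1−6)² + (8.7−6)² + (10.6−6)² + (6.2−6)² + (10.1−6)² + (6.3−6)² = 55.
The Normal likelihood contributes (σ²)^(−n/2) exp(−SS/(2σ²)), so the posterior is Inverse-Gamma(α + n/2, β + SS/2) = Inverse-Gamma(9.4, 39.5).
The mode of Inverse-Gamma(a, b) is b/(a+1) = 39.5/10.4 ≈ 3.7981.

σ̂²_MAP = 3.7981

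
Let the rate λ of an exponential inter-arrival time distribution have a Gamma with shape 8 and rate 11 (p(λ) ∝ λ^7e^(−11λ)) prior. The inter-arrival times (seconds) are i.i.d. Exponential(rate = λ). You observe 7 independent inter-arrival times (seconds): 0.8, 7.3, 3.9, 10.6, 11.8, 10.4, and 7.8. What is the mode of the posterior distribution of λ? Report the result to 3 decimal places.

The Exponential(rate=λ) likelihood is ∝ λ^n e^(−λΣtᵢ). Here n = 7 and Σtᵢ = 0.8 + 7.3 + 3.9 + 10.6 + 11.8 + 10.4 + 7.8 = 52.6.
Posterior ∝ λ^7e^(−11λ) · λ^7e^(−52.6λ) = λ^14e^(−63.6λ), i.e. Gamma(15, 63.6).
Mode = (a−1)/b = 14/63.6 ≈ 0.220.

λ̂_MAP = 0.220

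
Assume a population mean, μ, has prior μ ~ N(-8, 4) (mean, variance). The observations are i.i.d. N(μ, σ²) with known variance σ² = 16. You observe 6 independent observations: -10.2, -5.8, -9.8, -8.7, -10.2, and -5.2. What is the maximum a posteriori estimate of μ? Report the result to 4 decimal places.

μ̂_MAP = -8.1900

n = 6; x̄ = ((-10.2) + (-5.8) + (-9.8) + (-8.7) + (-10.2) + (-5.2))/6 = -49.9/6 = -499/60 ≈ -8.3167.
For a Normal prior and Normal likelihood with known variance, the posterior is Normal; its mode equals its mean, the precision-weighted average.
Prior precision 1/σ₀² = 1/4 = 0.25; data precision n/σ² = 6/16 = 0.375.
μ̂ = (0.25·(-8) + 0.375·(-499/60)) / (0.25 + 0.375) = (-5.11875)/0.625 = -8.1900.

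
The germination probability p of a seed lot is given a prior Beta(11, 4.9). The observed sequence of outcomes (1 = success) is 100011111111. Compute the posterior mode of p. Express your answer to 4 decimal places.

Prior: Beta(11, 4.9).
Data: 9 successes in 12 trials (from the sequence). The binomial likelihood contributes p^9(1−p)^3, so the posterior is Beta(11+9, 4.9+3) = Beta(20, 7.9).
For Beta(a, b) with a, b > 1 the mode is (a−1)/(a+b−2) = 19/25.9 ≈ 0.7336.

p̂_MAP = 0.7336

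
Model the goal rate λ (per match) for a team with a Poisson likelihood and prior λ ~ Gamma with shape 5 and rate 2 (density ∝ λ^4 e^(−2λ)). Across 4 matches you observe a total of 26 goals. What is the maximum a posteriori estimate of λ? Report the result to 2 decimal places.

λ̂_MAP = 5.00

Σxᵢ = 26, n = 4.
Posterior ∝ λ^4e^(−2λ) · λ^26e^(−4λ) = λ^30e^(−6λ), i.e. Gamma(shape=31, rate=6).
The mode of a Gamma(a, b) with a ≥ 1 (shape–rate) is (a−1)/b = 30/6 ≈ 5.00.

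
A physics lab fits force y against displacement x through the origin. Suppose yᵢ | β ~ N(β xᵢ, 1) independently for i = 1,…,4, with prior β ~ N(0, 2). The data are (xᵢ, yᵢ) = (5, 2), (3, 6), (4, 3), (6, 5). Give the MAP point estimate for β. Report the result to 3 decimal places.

β̂_MAP = 0.809

log p(β | y) = −Σ(yᵢ − βxᵢ)²/(2·1) − β²/(2·2) + const.
Setting the derivative to zero: Σxᵢ(yᵢ − βxᵢ)/1 − β/2 = 0, so β = Σxᵢyᵢ / (Σxᵢ² + σ²/τ²).
Σxᵢyᵢ = 5·2 + 3·6 + 4·3 + 6·5 = 70; Σxᵢ² = 86; σ²/τ² = 0.5.
β̂_MAP = 70 / (86 + 0.5) = 70/86.5 ≈ 0.809.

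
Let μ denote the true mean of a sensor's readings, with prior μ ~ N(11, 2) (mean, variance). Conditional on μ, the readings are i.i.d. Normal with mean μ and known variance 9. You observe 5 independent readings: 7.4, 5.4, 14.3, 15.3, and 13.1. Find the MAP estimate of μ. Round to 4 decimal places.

μ̂_MAP = 11.0526

n = 5; x̄ = (7.4 + 5.4 + 14.3 + 15.3 + 13.1)/5 = 55.5/5 = 11.1.
For a Normal prior and Normal likelihood with known variance, the posterior is Normal; its mode equals its mean, the precision-weighted average.
Prior precision 1/σ₀² = 1/2 = 0.5; data precision n/σ² = 5/9.
μ̂ = (0.5·11 + (5/9)·11.1) / (0.5 + 5/9) = (35/3)/(19/18) = 210/19 ≈ 11.0526.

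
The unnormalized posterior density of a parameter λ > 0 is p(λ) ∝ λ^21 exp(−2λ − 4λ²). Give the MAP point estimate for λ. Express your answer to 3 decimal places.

λ̂_MAP = 1.500

ℓ'(λ) = 21/λ − 2 − 8λ. Setting this to zero and multiplying by λ: 8λ² + 2λ − 21 = 0.
λ = (−2 + √(2² + 4·8·21)) / (2·8) = (−2 + √676) / 16 = (−2 + 26)/16 = 3/2.
ℓ''(λ) = −21/λ² − 8 < 0, confirming a maximum.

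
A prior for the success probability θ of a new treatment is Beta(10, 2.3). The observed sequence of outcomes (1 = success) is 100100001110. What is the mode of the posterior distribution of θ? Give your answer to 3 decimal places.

Prior: Beta(10, 2.3).
Data: 5 successes in 12 trials (from the sequence). The binomial likelihood contributes θ^5(1−θ)^7, so the posterior is Beta(10+5, 2.3+7) = Beta(15, 9.3).
For Beta(a, b) with a, b > 1 the mode is (a−1)/(a+b−2) = 14/22.3 ≈ 0.628.

θ̂_MAP = 0.628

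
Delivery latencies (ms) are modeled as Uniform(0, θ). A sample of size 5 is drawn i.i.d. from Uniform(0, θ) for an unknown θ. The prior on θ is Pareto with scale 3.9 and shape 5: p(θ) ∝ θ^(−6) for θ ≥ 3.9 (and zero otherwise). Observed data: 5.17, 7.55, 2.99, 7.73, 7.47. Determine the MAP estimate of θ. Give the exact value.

θ̂_MAP = 7.73

The Uniform(0, θ) likelihood is θ^(−n) for θ ≥ max(xᵢ), zero otherwise. Here max(xᵢ) = 7.73.
Posterior ∝ θ^(−6) · θ^(−5) = θ^(−11) on θ ≥ max(3.9, 7.73) = 7.73.
This density is strictly decreasing in θ, so the posterior mode lies at the lower boundary of the support.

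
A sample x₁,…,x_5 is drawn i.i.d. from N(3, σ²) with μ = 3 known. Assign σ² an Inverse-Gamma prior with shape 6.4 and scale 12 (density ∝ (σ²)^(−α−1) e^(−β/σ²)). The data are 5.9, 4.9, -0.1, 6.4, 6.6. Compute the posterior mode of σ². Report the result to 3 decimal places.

Sum of squared deviations about the known mean: SS = (5.9−3)² + (4.9−3)² + (-0.1−3)² + (6.4−3)² + (6.6−3)² = 46.15.
The Normal likelihood contributes (σ²)^(−n/2) exp(−SS/(2σ²)), so the posterior is Inverse-Gamma(α + n/2, β + SS/2) = Inverse-Gamma(8.9, 35.075).
The mode of Inverse-Gamma(a, b) is b/(a+1) = 35.075/9.9 ≈ 3.543.

σ̂²_MAP = 3.543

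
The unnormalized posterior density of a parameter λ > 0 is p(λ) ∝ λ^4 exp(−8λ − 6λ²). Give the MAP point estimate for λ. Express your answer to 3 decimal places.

λ̂_MAP = 0.333

ℓ'(λ) = 4/λ − 8 − 12λ. Setting this to zero and multiplying by λ: 12λ² + 8λ − 4 = 0.
λ = (−8 + √(8² + 4·12·4)) / (2·12) = (−8 + √256) / 24 = (−8 + 16)/24 = 1/3.
ℓ''(λ) = −4/λ² − 12 < 0, confirming a maximum.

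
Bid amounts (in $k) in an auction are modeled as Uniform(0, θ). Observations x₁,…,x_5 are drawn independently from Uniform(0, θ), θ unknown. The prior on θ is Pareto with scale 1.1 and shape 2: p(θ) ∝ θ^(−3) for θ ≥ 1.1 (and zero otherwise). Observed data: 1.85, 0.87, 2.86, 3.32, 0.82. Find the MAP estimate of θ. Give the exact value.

The Uniform(0, θ) likelihood is θ^(−n) for θ ≥ max(xᵢ), zero otherwise. Here max(xᵢ) = 3.32.
Posterior ∝ θ^(−3) · θ^(−5) = θ^(−8) on θ ≥ max(1.1, 3.32) = 3.32.
This density is strictly decreasing in θ, so the posterior mode lies at the lower boundary of the support.

θ̂_MAP = 3.32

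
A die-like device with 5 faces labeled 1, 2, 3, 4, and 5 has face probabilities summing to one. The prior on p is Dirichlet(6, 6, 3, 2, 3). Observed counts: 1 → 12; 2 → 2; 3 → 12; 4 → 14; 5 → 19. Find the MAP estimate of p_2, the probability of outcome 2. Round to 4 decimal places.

The posterior is Dirichlet(αᵢ + nᵢ) = Dirichlet(18, 8, 15, 16, 22).
For a Dirichlet(a₁,…,a_K) with all aᵢ > 1, the mode has j-th component (aⱼ − 1)/(Σaᵢ − K).
Here Σaᵢ = 79 and K = 5, so p_2 = (8 − 1)/(79 − 5) = 7/74 ≈ 0.0946.

MAP estimate: 0.0946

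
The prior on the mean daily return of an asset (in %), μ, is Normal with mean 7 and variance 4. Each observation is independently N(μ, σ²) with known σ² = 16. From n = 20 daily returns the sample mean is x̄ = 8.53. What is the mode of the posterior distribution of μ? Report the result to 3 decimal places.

μ̂_MAP = 8.275

n = 20, x̄ = 8.53.
For a Normal prior and Normal likelihood with known variance, the posterior is Normal; its mode equals its mean, the precision-weighted average.
Prior precision 1/σ₀² = 1/4 = 0.25; data precision n/σ² = 20/16 = 1.25.
μ̂ = (0.25·7 + 1.25·8.53) / (0.25 + 1.25) = 12.4125/1.5 = 8.275.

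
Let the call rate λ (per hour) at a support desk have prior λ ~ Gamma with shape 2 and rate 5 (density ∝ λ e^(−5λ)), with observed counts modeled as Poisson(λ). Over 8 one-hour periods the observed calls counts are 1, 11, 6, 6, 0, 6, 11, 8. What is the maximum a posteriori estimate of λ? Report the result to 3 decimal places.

λ̂_MAP = 3.846

Σxᵢ = 1+11+6+6+0+6+11+8 = 49, with n = 8.
Posterior ∝ λe^(−5λ) · λ^49e^(−8λ) = λ^50e^(−13λ), i.e. Gamma(shape=51, rate=13).
The mode of a Gamma(a, b) with a ≥ 1 (shape–rate) is (a−1)/b = 50/13 ≈ 3.846.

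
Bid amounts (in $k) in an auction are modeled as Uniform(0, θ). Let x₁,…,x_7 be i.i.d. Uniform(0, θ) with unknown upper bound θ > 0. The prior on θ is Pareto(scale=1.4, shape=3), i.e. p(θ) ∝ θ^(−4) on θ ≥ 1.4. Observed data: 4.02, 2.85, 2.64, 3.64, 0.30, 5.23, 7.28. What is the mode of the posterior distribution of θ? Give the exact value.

θ̂_MAP = 7.28

The Uniform(0, θ) likelihood is θ^(−n) for θ ≥ max(xᵢ), zero otherwise. Here max(xᵢ) = 7.28.
Posterior ∝ θ^(−4) · θ^(−7) = θ^(−11) on θ ≥ max(1.4, 7.28) = 7.28.
This density is strictly decreasing in θ, so the posterior mode lies at the lower boundary of the support.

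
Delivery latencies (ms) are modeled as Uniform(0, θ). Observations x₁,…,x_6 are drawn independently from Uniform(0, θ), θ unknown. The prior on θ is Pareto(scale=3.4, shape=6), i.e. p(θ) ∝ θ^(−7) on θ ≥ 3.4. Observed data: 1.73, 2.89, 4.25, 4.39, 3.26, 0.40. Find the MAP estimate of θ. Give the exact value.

θ̂_MAP = 4.39

The Uniform(0, θ) likelihood is θ^(−n) for θ ≥ max(xᵢ), zero otherwise. Here max(xᵢ) = 4.39.
Posterior ∝ θ^(−7) · θ^(−6) = θ^(−13) on θ ≥ max(3.4, 4.39) = 4.39.
This density is strictly decreasing in θ, so the posterior mode lies at the lower boundary of the support.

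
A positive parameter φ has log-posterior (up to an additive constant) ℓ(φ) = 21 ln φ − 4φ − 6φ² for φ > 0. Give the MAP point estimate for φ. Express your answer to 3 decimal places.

ℓ'(φ) = 21/φ − 4 − 12φ. Setting this to zero and multiplying by φ: 12φ² + 4φ − 21 = 0.
φ = (−4 + √(4² + 4·12·21)) / (2·12) = (−4 + √1024) / 24 = (−4 + 32)/24 = 7/6.
ℓ''(φ) = −21/φ² − 12 < 0, confirming a maximum.

φ̂_MAP = 1.167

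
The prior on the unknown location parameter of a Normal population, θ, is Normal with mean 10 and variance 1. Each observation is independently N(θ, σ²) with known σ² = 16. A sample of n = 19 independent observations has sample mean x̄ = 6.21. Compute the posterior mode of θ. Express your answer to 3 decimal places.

θ̂_MAP = 7.943

n = 19, x̄ = 6.21.
For a Normal prior and Normal likelihood with known variance, the posterior is Normal; its mode equals its mean, the precision-weighted average.
Prior precision 1/σ₀² = 1/1 = 1; data precision n/σ² = 19/16 = 1.1875.
θ̂ = (1·10 + 1.1875·6.21) / (1 + 1.1875) = 17.374375/2.1875 = 27799/3500 ≈ 7.943.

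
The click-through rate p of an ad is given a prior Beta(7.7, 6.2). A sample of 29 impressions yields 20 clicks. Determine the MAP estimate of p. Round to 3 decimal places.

Prior: Beta(7.7, 6.2).
Data: 20 successes in 29 trials. The binomial likelihood contributes p^20(1−p)^9, so the posterior is Beta(7.7+20, 6.2+9) = Beta(27.7, 15.2).
For Beta(a, b) with a, b > 1 the mode is (a−1)/(a+b−2) = 26.7/40.9 ≈ 0.653.

p̂_MAP = 0.653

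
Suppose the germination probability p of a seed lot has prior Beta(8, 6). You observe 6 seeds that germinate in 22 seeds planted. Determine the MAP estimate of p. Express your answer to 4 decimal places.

p̂_MAP = 0.3824

Prior: Beta(8, 6).
Data: 6 successes in 22 trials. The binomial likelihood contributes p^6(1−p)^16, so the posterior is Beta(8+6, 6+16) = Beta(14, 22).
For Beta(a, b) with a, b > 1 the mode is (a−1)/(a+b−2) = 13/34 ≈ 0.3824.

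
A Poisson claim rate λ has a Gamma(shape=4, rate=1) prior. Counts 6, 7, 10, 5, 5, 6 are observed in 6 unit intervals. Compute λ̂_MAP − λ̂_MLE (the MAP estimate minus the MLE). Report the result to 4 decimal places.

MAP − MLE = -0.5000

Σxᵢ = 39. Posterior is Gamma(43, 7); MAP = (43−1)/7 = 42/7 ≈ 6.00000.
MLE = x̄ = 39/6 ≈ 6.50000.
Difference = 42/7 − 39/6 = -1/2 ≈ -0.5000.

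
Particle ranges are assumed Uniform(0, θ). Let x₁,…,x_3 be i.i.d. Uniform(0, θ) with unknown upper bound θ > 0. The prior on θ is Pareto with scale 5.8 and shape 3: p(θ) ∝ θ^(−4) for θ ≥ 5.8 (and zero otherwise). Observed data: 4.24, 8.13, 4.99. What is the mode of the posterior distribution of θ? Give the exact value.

θ̂_MAP = 8.13

The Uniform(0, θ) likelihood is θ^(−n) for θ ≥ max(xᵢ), zero otherwise. Here max(xᵢ) = 8.13.
Posterior ∝ θ^(−4) · θ^(−3) = θ^(−7) on θ ≥ max(5.8, 8.13) = 8.13.
This density is strictly decreasing in θ, so the posterior mode lies at the lower boundary of the support.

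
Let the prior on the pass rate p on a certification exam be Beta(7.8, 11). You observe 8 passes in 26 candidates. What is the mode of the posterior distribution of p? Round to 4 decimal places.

p̂_MAP = 0.3458

Prior: Beta(7.8, 11).
Data: 8 successes in 26 trials. The binomial likelihood contributes p^8(1−p)^18, so the posterior is Beta(7.8+8, 11+18) = Beta(15.8, 29).
For Beta(a, b) with a, b > 1 the mode is (a−1)/(a+b−2) = 14.8/42.8 ≈ 0.3458.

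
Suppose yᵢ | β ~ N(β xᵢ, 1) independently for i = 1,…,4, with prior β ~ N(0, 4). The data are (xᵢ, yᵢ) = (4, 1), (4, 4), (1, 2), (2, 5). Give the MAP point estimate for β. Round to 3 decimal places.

log p(β | y) = −Σ(yᵢ − βxᵢ)²/(2·1) − β²/(2·4) + const.
Setting the derivative to zero: Σxᵢ(yᵢ − βxᵢ)/1 − β/4 = 0, so β = Σxᵢyᵢ / (Σxᵢ² + σ²/τ²).
Σxᵢyᵢ = 4·1 + 4·4 + 1·2 + 2·5 = 32; Σxᵢ² = 37; σ²/τ² = 0.25.
β̂_MAP = 32 / (37 + 0.25) = 32/37.25 ≈ 0.859.

β̂_MAP = 0.859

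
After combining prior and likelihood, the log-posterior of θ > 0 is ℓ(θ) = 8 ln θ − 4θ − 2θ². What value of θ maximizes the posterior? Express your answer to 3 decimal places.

ℓ'(θ) = 8/θ − 4 − 4θ. Setting this to zero and multiplying by θ: 4θ² + 4θ − 8 = 0.
θ = (−4 + √(4² + 4·4·8)) / (2·4) = (−4 + √144) / 8 = (−4 + 12)/8 = 1.
ℓ''(θ) = −8/θ² − 4 < 0, confirming a maximum.

θ̂_MAP = 1.000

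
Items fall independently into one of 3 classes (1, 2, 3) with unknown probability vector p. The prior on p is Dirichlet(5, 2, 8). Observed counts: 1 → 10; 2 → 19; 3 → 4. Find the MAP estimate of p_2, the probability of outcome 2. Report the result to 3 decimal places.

MAP estimate: 0.444

The posterior is Dirichlet(αᵢ + nᵢ) = Dirichlet(15, 21, 12).
For a Dirichlet(a₁,…,a_K) with all aᵢ > 1, the mode has j-th component (aⱼ − 1)/(Σaᵢ − K).
Here Σaᵢ = 48 and K = 3, so p_2 = (21 − 1)/(48 − 3) = 20/45 ≈ 0.444.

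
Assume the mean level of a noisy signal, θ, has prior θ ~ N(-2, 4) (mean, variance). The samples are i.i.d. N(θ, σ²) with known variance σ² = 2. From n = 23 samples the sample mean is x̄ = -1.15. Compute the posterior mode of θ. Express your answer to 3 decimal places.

θ̂_MAP = -1.168

n = 23, x̄ = -1.15.
For a Normal prior and Normal likelihood with known variance, the posterior is Normal; its mode equals its mean, the precision-weighted average.
Prior precision 1/σ₀² = 1/4 = 0.25; data precision n/σ² = 23/2 = 11.5.
θ̂ = (0.25·(-2) + 11.5·(-1.15)) / (0.25 + 11.5) = (-13.725)/11.75 = -549/470 ≈ -1.168.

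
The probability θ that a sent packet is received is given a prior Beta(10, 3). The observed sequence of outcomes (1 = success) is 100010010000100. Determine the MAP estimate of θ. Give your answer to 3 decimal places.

θ̂_MAP = 0.500

Prior: Beta(10, 3).
Data: 4 successes in 15 trials (from the sequence). The binomial likelihood contributes θ^4(1−θ)^11, so the posterior is Beta(10+4, 3+11) = Beta(14, 14).
For Beta(a, b) with a, b > 1 the mode is (a−1)/(a+b−2) = 13/26 ≈ 0.500.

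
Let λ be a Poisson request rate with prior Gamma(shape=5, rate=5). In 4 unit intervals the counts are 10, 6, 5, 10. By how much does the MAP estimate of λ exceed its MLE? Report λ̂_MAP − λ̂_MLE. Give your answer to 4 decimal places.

Σxᵢ = 31. Posterior is Gamma(36, 9); MAP = (36−1)/9 = 35/9 ≈ 3.88889.
MLE = x̄ = 31/4 ≈ 7.75000.
Difference = 35/9 − 31/4 = -139/36 ≈ -3.8611.

MAP − MLE = -3.8611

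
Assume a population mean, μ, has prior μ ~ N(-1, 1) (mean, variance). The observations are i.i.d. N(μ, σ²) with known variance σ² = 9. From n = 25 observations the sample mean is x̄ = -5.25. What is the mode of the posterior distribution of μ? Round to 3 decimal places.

μ̂_MAP = -4.125

n = 25, x̄ = -5.25.
For a Normal prior and Normal likelihood with known variance, the posterior is Normal; its mode equals its mean, the precision-weighted average.
Prior precision 1/σ₀² = 1/1 = 1; data precision n/σ² = 25/9.
μ̂ = (1·(-1) + (25/9)·(-5.25)) / (1 + 25/9) = (-187/12)/(34/9) = -4.125.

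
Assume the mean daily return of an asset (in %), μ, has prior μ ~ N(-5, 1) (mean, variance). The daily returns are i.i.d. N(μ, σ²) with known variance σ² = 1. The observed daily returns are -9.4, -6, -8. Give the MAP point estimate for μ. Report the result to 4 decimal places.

n = 3; x̄ = ((-9.4) + (-6) + (-8))/3 = -23.4/3 = -7.8.
For a Normal prior and Normal likelihood with known variance, the posterior is Normal; its mode equals its mean, the precision-weighted average.
Prior precision 1/σ₀² = 1/1 = 1; data precision n/σ² = 3/1 = 3.
μ̂ = (1·(-5) + 3·(-7.8)) / (1 + 3) = (-28.4)/4 = -7.1000.

μ̂_MAP = -7.1000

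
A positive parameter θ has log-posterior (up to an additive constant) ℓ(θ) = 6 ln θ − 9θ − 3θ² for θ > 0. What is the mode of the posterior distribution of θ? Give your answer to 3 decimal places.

ℓ'(θ) = 6/θ − 9 − 6θ. Setting this to zero and multiplying by θ: 6θ² + 9θ − 6 = 0.
θ = (−9 + √(9² + 4·6·6)) / (2·6) = (−9 + √225) / 12 = (−9 + 15)/12 = 1/2.
ℓ''(θ) = −6/θ² − 6 < 0, confirming a maximum.

θ̂_MAP = 0.500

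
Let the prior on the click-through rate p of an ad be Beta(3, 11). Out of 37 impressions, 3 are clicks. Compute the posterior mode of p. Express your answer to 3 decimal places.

p̂_MAP = 0.102

Prior: Beta(3, 11).
Data: 3 successes in 37 trials. The binomial likelihood contributes p^3(1−p)^34, so the posterior is Beta(3+3, 11+34) = Beta(6, 45).
For Beta(a, b) with a, b > 1 the mode is (a−1)/(a+b−2) = 5/49 ≈ 0.102.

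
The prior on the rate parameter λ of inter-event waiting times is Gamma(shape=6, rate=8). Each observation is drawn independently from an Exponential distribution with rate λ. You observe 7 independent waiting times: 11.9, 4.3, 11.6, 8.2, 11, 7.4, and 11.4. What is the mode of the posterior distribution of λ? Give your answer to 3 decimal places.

λ̂_MAP = 0.163

The Exponential(rate=λ) likelihood is ∝ λ^n e^(−λΣtᵢ). Here n = 7 and Σtᵢ = 11.9 + 4.3 + 11.6 + 8.2 + 11 + 7.4 + 11.4 = 65.8.
Posterior ∝ λ^5e^(−8λ) · λ^7e^(−65.8λ) = λ^12e^(−73.8λ), i.e. Gamma(13, 73.8).
Mode = (a−1)/b = 12/73.8 ≈ 0.163.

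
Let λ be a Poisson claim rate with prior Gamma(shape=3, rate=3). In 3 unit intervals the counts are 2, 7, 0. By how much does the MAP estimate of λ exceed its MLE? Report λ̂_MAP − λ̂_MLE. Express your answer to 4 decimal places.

MAP − MLE = -1.1667

Σxᵢ = 9. Posterior is Gamma(12, 6); MAP = (12−1)/6 = 11/6 ≈ 1.83333.
MLE = x̄ = 9/3 ≈ 3.00000.
Difference = 11/6 − 9/3 = -7/6 ≈ -1.1667.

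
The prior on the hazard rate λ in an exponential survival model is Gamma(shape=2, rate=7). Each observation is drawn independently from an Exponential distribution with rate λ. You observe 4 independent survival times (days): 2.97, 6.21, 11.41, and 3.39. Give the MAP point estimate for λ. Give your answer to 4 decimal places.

λ̂_MAP = 0.1614

The Exponential(rate=λ) likelihood is ∝ λ^n e^(−λΣtᵢ). Here n = 4 and Σtᵢ = 2.97 + 6.21 + 11.41 + 3.39 = 23.98.
Posterior ∝ λe^(−7λ) · λ^4e^(−23.98λ) = λ^5e^(−30.98λ), i.e. Gamma(6, 30.98).
Mode = (a−1)/b = 5/30.98 ≈ 0.1614.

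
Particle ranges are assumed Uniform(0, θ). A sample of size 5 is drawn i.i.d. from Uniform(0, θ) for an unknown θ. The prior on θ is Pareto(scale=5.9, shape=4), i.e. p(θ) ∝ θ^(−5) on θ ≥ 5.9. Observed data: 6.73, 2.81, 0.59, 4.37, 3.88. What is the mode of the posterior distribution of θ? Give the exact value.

The Uniform(0, θ) likelihood is θ^(−n) for θ ≥ max(xᵢ), zero otherwise. Here max(xᵢ) = 6.73.
Posterior ∝ θ^(−5) · θ^(−5) = θ^(−10) on θ ≥ max(5.9, 6.73) = 6.73.
This density is strictly decreasing in θ, so the posterior mode lies at the lower boundary of the support.

θ̂_MAP = 6.73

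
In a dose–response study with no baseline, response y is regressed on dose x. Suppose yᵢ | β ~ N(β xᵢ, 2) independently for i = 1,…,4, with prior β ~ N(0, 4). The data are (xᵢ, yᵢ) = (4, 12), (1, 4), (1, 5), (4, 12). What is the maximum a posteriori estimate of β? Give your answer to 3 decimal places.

log p(β | y) = −Σ(yᵢ − βxᵢ)²/(2·2) − β²/(2·4) + const.
Setting the derivative to zero: Σxᵢ(yᵢ − βxᵢ)/2 − β/4 = 0, so β = Σxᵢyᵢ / (Σxᵢ² + σ²/τ²).
Σxᵢyᵢ = 4·12 + 1·4 + 1·5 + 4·12 = 105; Σxᵢ² = 34; σ²/τ² = 0.5.
β̂_MAP = 105 / (34 + 0.5) = 105/34.5 ≈ 3.043.

β̂_MAP = 3.043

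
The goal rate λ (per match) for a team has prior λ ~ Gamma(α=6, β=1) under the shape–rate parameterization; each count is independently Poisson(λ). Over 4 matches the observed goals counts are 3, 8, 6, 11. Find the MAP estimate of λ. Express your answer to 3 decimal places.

Σxᵢ = 3+8+6+11 = 28, with n = 4.
Posterior ∝ λ^5e^(−1λ) · λ^28e^(−4λ) = λ^33e^(−5λ), i.e. Gamma(shape=34, rate=5).
The mode of a Gamma(a, b) with a ≥ 1 (shape–rate) is (a−1)/b = 33/5 ≈ 6.600.

λ̂_MAP = 6.600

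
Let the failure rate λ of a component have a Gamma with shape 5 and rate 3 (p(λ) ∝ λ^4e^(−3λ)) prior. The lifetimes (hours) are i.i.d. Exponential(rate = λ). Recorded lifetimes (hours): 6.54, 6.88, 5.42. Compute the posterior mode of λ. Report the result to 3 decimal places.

The Exponential(rate=λ) likelihood is ∝ λ^n e^(−λΣtᵢ). Here n = 3 and Σtᵢ = 6.54 + 6.88 + 5.42 = 18.84.
Posterior ∝ λ^4e^(−3λ) · λ^3e^(−18.84λ) = λ^7e^(−21.84λ), i.e. Gamma(8, 21.84).
Mode = (a−1)/b = 7/21.84 ≈ 0.321.

λ̂_MAP = 0.321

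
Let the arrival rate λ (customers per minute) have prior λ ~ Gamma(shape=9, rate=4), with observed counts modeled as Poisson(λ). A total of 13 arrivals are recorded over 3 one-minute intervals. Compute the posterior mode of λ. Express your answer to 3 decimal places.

Σxᵢ = 13, n = 3.
Posterior ∝ λ^8e^(−4λ) · λ^13e^(−3λ) = λ^21e^(−7λ), i.e. Gamma(shape=22, rate=7).
The mode of a Gamma(a, b) with a ≥ 1 (shape–rate) is (a−1)/b = 21/7 ≈ 3.000.

λ̂_MAP = 3.000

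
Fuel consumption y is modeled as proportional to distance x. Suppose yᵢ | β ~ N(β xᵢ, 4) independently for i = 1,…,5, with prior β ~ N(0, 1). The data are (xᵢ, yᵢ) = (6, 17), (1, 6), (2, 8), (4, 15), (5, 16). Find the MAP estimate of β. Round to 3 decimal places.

log p(β | y) = −Σ(yᵢ − βxᵢ)²/(2·4) − β²/(2·1) + const.
Setting the derivative to zero: Σxᵢ(yᵢ − βxᵢ)/4 − β/1 = 0, so β = Σxᵢyᵢ / (Σxᵢ² + σ²/τ²).
Σxᵢyᵢ = 6·17 + 1·6 + 2·8 + 4·15 + 5·16 = 264; Σxᵢ² = 82; σ²/τ² = 4.
β̂_MAP = 264 / (82 + 4) = 264/86 ≈ 3.070.

β̂_MAP = 3.070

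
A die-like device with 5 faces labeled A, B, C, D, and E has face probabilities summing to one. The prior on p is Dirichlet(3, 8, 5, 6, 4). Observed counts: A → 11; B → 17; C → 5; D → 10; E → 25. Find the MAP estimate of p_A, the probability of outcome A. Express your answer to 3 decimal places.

MAP estimate of p_A = 0.146

The posterior is Dirichlet(αᵢ + nᵢ) = Dirichlet(14, 25, 10, 16, 29).
For a Dirichlet(a₁,…,a_K) with all aᵢ > 1, the mode has j-th component (aⱼ − 1)/(Σaᵢ − K).
Here Σaᵢ = 94 and K = 5, so p_A = (14 − 1)/(94 − 5) = 13/89 ≈ 0.146.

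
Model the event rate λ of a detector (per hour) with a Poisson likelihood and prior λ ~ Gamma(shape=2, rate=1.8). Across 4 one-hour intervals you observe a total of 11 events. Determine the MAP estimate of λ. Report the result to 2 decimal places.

λ̂_MAP = 2.07

Σxᵢ = 11, n = 4.
Posterior ∝ λe^(−1.8λ) · λ^11e^(−4λ) = λ^12e^(−5.8λ), i.e. Gamma(shape=13, rate=5.8).
The mode of a Gamma(a, b) with a ≥ 1 (shape–rate) is (a−1)/b = 12/5.8 ≈ 2.07.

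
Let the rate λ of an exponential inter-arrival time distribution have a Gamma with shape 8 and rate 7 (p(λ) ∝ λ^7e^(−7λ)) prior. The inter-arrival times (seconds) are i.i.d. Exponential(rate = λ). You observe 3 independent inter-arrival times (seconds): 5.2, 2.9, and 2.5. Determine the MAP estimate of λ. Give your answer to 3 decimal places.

λ̂_MAP = 0.568

The Exponential(rate=λ) likelihood is ∝ λ^n e^(−λΣtᵢ). Here n = 3 and Σtᵢ = 5.2 + 2.9 + 2.5 = 10.6.
Posterior ∝ λ^7e^(−7λ) · λ^3e^(−10.6λ) = λ^10e^(−17.6λ), i.e. Gamma(11, 17.6).
Mode = (a−1)/b = 10/17.6 ≈ 0.568.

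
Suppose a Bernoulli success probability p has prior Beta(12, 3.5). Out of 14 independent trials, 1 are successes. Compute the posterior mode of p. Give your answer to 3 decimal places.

Prior: Beta(12, 3.5).
Data: 1 success in 14 trials. The binomial likelihood contributes p(1−p)^13, so the posterior is Beta(12+1, 3.5+13) = Beta(13, 16.5).
For Beta(a, b) with a, b > 1 the mode is (a−1)/(a+b−2) = 12/27.5 ≈ 0.436.

p̂_MAP = 0.436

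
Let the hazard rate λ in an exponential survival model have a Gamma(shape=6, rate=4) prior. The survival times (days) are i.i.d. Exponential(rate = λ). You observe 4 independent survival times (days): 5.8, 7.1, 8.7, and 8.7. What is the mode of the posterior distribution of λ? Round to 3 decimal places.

λ̂_MAP = 0.262

The Exponential(rate=λ) likelihood is ∝ λ^n e^(−λΣtᵢ). Here n = 4 and Σtᵢ = 5.8 + 7.1 + 8.7 + 8.7 = 30.3.
Posterior ∝ λ^5e^(−4λ) · λ^4e^(−30.3λ) = λ^9e^(−34.3λ), i.e. Gamma(10, 34.3).
Mode = (a−1)/b = 9/34.3 ≈ 0.262.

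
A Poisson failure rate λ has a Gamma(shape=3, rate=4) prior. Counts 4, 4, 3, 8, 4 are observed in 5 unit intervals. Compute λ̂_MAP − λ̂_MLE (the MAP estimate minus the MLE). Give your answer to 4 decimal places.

MAP − MLE = -1.8222

Σxᵢ = 23. Posterior is Gamma(26, 9); MAP = (26−1)/9 = 25/9 ≈ 2.77778.
MLE = x̄ = 23/5 ≈ 4.60000.
Difference = 25/9 − 23/5 = -82/45 ≈ -1.8222.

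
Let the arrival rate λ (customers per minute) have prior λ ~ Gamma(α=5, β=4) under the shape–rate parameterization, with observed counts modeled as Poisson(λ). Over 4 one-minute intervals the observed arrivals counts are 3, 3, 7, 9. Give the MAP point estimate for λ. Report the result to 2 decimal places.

λ̂_MAP = 3.25

Σxᵢ = 3+3+7+9 = 22, with n = 4.
Posterior ∝ λ^4e^(−4λ) · λ^22e^(−4λ) = λ^26e^(−8λ), i.e. Gamma(shape=27, rate=8).
The mode of a Gamma(a, b) with a ≥ 1 (shape–rate) is (a−1)/b = 26/8 ≈ 3.25.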